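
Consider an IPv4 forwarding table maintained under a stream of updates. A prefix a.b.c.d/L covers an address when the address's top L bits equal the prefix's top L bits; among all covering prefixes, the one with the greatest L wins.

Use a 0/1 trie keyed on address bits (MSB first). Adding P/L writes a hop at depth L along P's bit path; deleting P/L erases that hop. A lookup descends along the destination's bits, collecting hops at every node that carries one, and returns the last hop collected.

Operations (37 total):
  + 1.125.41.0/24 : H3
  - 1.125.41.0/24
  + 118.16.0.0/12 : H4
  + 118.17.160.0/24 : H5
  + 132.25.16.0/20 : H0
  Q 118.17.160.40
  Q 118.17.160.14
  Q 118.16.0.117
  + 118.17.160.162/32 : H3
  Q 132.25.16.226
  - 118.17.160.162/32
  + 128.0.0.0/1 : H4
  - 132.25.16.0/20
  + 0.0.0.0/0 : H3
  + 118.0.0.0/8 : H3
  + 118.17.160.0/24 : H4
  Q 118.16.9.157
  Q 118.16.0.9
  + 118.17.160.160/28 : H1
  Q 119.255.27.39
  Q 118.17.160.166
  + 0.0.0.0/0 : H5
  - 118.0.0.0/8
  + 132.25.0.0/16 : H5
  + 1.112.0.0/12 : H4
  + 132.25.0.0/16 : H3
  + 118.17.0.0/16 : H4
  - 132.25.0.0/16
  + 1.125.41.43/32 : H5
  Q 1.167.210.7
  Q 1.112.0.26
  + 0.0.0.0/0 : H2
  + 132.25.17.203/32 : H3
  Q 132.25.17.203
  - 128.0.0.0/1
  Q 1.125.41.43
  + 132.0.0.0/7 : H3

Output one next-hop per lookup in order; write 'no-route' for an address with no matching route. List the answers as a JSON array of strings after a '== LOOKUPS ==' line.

Process each operation:
  add 1.125.41.0/24 -> H3 at depth 24
  - 1.125.41.0/24 clear@24
  add 118.16.0.0/12 -> H4 at depth 12
  add 118.17.160.0/24 -> H5 at depth 24
  add 132.25.16.0/20 -> H0 at depth 20
  lookup 118.17.160.40: bits 011101100001000110100000 walk d0:-→d1:-→d2:-→d3:-→d4:-→d5:-→d6:-→d7:-→d8:-→d9:-→d10:-→d11:-→d12:H4→d13:-→d14:-→d15:-→d16:-→d17:-→d18:-→d19:-→d20:-→d21:-→d22:-→d23:-→d24:H5 -> H5
  lookup 118.17.160.14: bits 011101100001000110100000 walk d0:-→d1:-→d2:-→d3:-→d4:-→d5:-→d6:-→d7:-→d8:-→d9:-→d10:-→d11:-→d12:H4→d13:-→d14:-→d15:-→d16:-→d17:-→d18:-→d19:-→d20:-→d21:-→d22:-→d23:-→d24:H5 -> H5
  lookup 118.16.0.117: bits 011101100001000 walk d0:-→d1:-→d2:-→d3:-→d4:-→d5:-→d6:-→d7:-→d8:-→d9:-→d10:-→d11:-→d12:H4→d13:-→d14:-→d15:- -> H4
  add 118.17.160.162/32 -> H3 at depth 32
  lookup 132.25.16.226: bits 10000100000110010001 walk d0:-→d1:-→d2:-→d3:-→d4:-→d5:-→d6:-→d7:-→d8:-→d9:-→d10:-→d11:-→d12:-→d13:-→d14:-→d15:-→d16:-→d17:-→d18:-→d19:-→d20:H0 -> H0
  - 118.17.160.162/32 clear@32
  add 128.0.0.0/1 -> H4 at depth 1
  - 132.25.16.0/20 clear@20
  add 0.0.0.0/0 -> H3 at depth 0
  add 118.0.0.0/8 -> H3 at depth 8
  add 118.17.160.0/24 -> H4 at depth 24
  lookup 118.16.9.157: bits 011101100001000 walk d0:H3→d1:-→d2:-→d3:-→d4:-→d5:-→d6:-→d7:-→d8:H3→d9:-→d10:-→d11:-→d12:H4→d13:-→d14:-→d15:- -> H4
  lookup 118.16.0.9: bits 011101100001000 walk d0:H3→d1:-→d2:-→d3:-→d4:-→d5:-→d6:-→d7:-→d8:H3→d9:-→d10:-→d11:-→d12:H4→d13:-→d14:-→d15:- -> H4
  add 118.17.160.160/28 -> H1 at depth 28
  lookup 119.255.27.39: bits 0111011 walk d0:H3→d1:-→d2:-→d3:-→d4:-→d5:-→d6:-→d7:- -> H3
  lookup 118.17.160.166: bits 01110110000100011010000010100 walk d0:H3→d1:-→d2:-→d3:-→d4:-→d5:-→d6:-→d7:-→d8:H3→d9:-→d10:-→d11:-→d12:H4→d13:-→d14:-→d15:-→d16:-→d17:-→d18:-→d19:-→d20:-→d21:-→d22:-→d23:-→d24:H4→d25:-→d26:-→d27:-→d28:H1→d29:- -> H1
  add 0.0.0.0/0 -> H5 at depth 0
  - 118.0.0.0/8 clear@8
  add 132.25.0.0/16 -> H5 at depth 16
  add 1.112.0.0/12 -> H4 at depth 12
  add 132.25.0.0/16 -> H3 at depth 16
  add 118.17.0.0/16 -> H4 at depth 16
  - 132.25.0.0/16 clear@16
  add 1.125.41.43/32 -> H5 at depth 32
  lookup 1.167.210.7: bits 00000001 walk d0:H5→d1:-→d2:-→d3:-→d4:-→d5:-→d6:-→d7:-→d8:- -> H5
  lookup 1.112.0.26: bits 000000010111 walk d0:H5→d1:-→d2:-→d3:-→d4:-→d5:-→d6:-→d7:-→d8:-→d9:-→d10:-→d11:-→d12:H4 -> H4
  add 0.0.0.0/0 -> H2 at depth 0
  add 132.25.17.203/32 -> H3 at depth 32
  lookup 132.25.17.203: bits 10000100000110010001000111001011 walk d0:H2→d1:H4→d2:-→d3:-→d4:-→d5:-→d6:-→d7:-→d8:-→d9:-→d10:-→d11:-→d12:-→d13:-→d14:-→d15:-→d16:-→d17:-→d18:-→d19:-→d20:-→d21:-→d22:-→d23:-→d24:-→d25:-→d26:-→d27:-→d28:-→d29:-→d30:-→d31:-→d32:H3 -> H3
  - 128.0.0.0/1 clear@1
  lookup 1.125.41.43: bits 00000001011111010010100100101011 walk d0:H2→d1:-→d2:-→d3:-→d4:-→d5:-→d6:-→d7:-→d8:-→d9:-→d10:-→d11:-→d12:H4→d13:-→d14:-→d15:-→d16:-→d17:-→d18:-→d19:-→d20:-→d21:-→d22:-→d23:-→d24:-→d25:-→d26:-→d27:-→d28:-→d29:-→d30:-→d31:-→d32:H5 -> H5
  add 132.0.0.0/7 -> H3 at depth 7

== LOOKUPS ==
["H5","H5","H4","H0","H4","H4","H3","H1","H5","H4","H3","H5"]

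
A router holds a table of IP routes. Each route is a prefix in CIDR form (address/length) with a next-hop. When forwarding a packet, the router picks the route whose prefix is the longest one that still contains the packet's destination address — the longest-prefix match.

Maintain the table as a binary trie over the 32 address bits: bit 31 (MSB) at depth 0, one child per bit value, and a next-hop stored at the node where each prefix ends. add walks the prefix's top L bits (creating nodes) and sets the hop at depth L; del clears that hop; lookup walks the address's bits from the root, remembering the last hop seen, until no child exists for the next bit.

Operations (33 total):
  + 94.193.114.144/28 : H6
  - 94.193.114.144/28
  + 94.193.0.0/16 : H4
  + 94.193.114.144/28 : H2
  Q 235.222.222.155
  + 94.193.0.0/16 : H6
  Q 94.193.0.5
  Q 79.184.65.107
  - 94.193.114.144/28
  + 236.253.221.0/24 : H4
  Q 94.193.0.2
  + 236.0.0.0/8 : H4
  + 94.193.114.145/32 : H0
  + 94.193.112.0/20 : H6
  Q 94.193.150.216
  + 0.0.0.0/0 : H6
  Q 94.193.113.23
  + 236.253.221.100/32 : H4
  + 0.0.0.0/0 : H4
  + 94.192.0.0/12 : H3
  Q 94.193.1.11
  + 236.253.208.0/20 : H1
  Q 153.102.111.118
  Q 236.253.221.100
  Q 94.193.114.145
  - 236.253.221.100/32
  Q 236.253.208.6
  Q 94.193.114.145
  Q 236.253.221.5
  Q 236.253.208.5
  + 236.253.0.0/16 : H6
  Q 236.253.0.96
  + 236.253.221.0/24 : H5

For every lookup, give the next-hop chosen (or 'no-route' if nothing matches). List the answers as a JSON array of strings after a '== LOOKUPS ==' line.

Apply in order:
  + 94.193.114.144/28 (H6) depth=28
  - 94.193.114.144/28 clear@28
  + 94.193.0.0/16 (H4) depth=16
  + 94.193.114.144/28 (H2) depth=28
  Q 235.222.222.155: descend ε ; hops seen [∅] ; pick no-route
  + 94.193.0.0/16 (H6) depth=16
  Q 94.193.0.5: descend 01011110110000010 ; hops seen [H6] ; pick H6
  Q 79.184.65.107: descend 010 ; hops seen [∅] ; pick no-route
  - 94.193.114.144/28 clear@28
  + 236.253.221.0/24 (H4) depth=24
  Q 94.193.0.2: descend 01011110110000010 ; hops seen [H6] ; pick H6
  + 236.0.0.0/8 (H4) depth=8
  + 94.193.114.145/32 (H0) depth=32
  + 94.193.112.0/20 (H6) depth=20
  Q 94.193.150.216: descend 0101111011000001 ; hops seen [H6] ; pick H6
  + 0.0.0.0/0 (H6) depth=0
  Q 94.193.113.23: descend 0101111011000001011100 ; hops seen [H6,H6,H6] ; pick H6
  + 236.253.221.100/32 (H4) depth=32
  + 0.0.0.0/0 (H4) depth=0
  + 94.192.0.0/12 (H3) depth=12
  Q 94.193.1.11: descend 01011110110000010 ; hops seen [H4,H3,H6] ; pick H6
  + 236.253.208.0/20 (H1) depth=20
  Q 153.102.111.118: descend 1 ; hops seen [H4] ; pick H4
  Q 236.253.221.100: descend 11101100111111011101110101100100 ; hops seen [H4,H4,H1,H4,H4] ; pick H4
  Q 94.193.114.145: descend 01011110110000010111001010010001 ; hops seen [H4,H3,H6,H6,H0] ; pick H0
  - 236.253.221.100/32 clear@32
  Q 236.253.208.6: descend 11101100111111011101 ; hops seen [H4,H4,H1] ; pick H1
  Q 94.193.114.145: descend 01011110110000010111001010010001 ; hops seen [H4,H3,H6,H6,H0] ; pick H0
  Q 236.253.221.5: descend 1110110011111101110111010 ; hops seen [H4,H4,H1,H4] ; pick H4
  Q 236.253.208.5: descend 11101100111111011101 ; hops seen [H4,H4,H1] ; pick H1
  + 236.253.0.0/16 (H6) depth=16
  Q 236.253.0.96: descend 1110110011111101 ; hops seen [H4,H4,H6] ; pick H6
  + 236.253.221.0/24 (H5) depth=24

== LOOKUPS ==
["no-route","H6","no-route","H6","H6","H6","H6","H4","H4","H0","H1","H0","H4","H1","H6"]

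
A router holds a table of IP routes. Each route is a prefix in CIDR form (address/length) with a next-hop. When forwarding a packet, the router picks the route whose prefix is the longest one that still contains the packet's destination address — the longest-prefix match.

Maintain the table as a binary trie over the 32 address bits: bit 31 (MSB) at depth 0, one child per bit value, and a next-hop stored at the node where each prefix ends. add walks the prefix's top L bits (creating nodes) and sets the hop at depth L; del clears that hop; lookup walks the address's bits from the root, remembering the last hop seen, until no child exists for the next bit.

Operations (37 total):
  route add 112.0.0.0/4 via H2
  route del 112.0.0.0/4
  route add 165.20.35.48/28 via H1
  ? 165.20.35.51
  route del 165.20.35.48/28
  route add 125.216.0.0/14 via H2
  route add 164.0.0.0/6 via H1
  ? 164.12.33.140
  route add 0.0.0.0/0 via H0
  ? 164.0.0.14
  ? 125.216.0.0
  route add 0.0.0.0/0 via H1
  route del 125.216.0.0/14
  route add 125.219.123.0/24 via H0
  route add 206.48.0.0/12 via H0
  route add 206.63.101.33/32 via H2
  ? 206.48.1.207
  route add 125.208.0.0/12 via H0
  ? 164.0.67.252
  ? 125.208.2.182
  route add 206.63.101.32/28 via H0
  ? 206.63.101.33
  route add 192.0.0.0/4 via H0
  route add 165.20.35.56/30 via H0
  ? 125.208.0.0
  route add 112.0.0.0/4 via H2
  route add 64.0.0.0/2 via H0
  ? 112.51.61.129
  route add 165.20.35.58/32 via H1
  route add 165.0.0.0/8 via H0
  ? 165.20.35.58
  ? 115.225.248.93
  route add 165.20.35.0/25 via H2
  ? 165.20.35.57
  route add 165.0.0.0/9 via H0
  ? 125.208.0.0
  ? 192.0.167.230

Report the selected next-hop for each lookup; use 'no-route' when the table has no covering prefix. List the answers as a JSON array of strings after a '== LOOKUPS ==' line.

Process each operation:
  add 112.0.0.0/4 -> H2 at depth 4
  del 112.0.0.0/4 (clear depth 4)
  add 165.20.35.48/28 -> H1 at depth 28
  ? 165.20.35.51  path d0:-→d1:-→d2:-→d3:-→d4:-→d5:-→d6:-→d7:-→d8:-→d9:-→d10:-→d11:-→d12:-→d13:-→d14:-→d15:-→d16:-→d17:-→d18:-→d19:-→d20:-→d21:-→d22:-→d23:-→d24:-→d25:-→d26:-→d27:-→d28:H1  best=H1
  del 165.20.35.48/28 (clear depth 28)
  add 125.216.0.0/14 -> H2 at depth 14
  add 164.0.0.0/6 -> H1 at depth 6
  ? 164.12.33.140  path d0:-→d1:-→d2:-→d3:-→d4:-→d5:-→d6:H1→d7:-  best=H1
  add 0.0.0.0/0 -> H0 at depth 0
  ? 164.0.0.14  path d0:H0→d1:-→d2:-→d3:-→d4:-→d5:-→d6:H1→d7:-  best=H1
  ? 125.216.0.0  path d0:H0→d1:-→d2:-→d3:-→d4:-→d5:-→d6:-→d7:-→d8:-→d9:-→d10:-→d11:-→d12:-→d13:-→d14:H2  best=H2
  add 0.0.0.0/0 -> H1 at depth 0
  del 125.216.0.0/14 (clear depth 14)
  add 125.219.123.0/24 -> H0 at depth 24
  add 206.48.0.0/12 -> H0 at depth 12
  add 206.63.101.33/32 -> H2 at depth 32
  ? 206.48.1.207  path d0:H1→d1:-→d2:-→d3:-→d4:-→d5:-→d6:-→d7:-→d8:-→d9:-→d10:-→d11:-→d12:H0  best=H0
  add 125.208.0.0/12 -> H0 at depth 12
  ? 164.0.67.252  path d0:H1→d1:-→d2:-→d3:-→d4:-→d5:-→d6:H1→d7:-  best=H1
  ? 125.208.2.182  path d0:H1→d1:-→d2:-→d3:-→d4:-→d5:-→d6:-→d7:-→d8:-→d9:-→d10:-→d11:-→d12:H0  best=H0
  add 206.63.101.32/28 -> H0 at depth 28
  ? 206.63.101.33  path d0:H1→d1:-→d2:-→d3:-→d4:-→d5:-→d6:-→d7:-→d8:-→d9:-→d10:-→d11:-→d12:H0→d13:-→d14:-→d15:-→d16:-→d17:-→d18:-→d19:-→d20:-→d21:-→d22:-→d23:-→d24:-→d25:-→d26:-→d27:-→d28:H0→d29:-→d30:-→d31:-→d32:H2  best=H2
  add 192.0.0.0/4 -> H0 at depth 4
  add 165.20.35.56/30 -> H0 at depth 30
  ? 125.208.0.0  path d0:H1→d1:-→d2:-→d3:-→d4:-→d5:-→d6:-→d7:-→d8:-→d9:-→d10:-→d11:-→d12:H0  best=H0
  add 112.0.0.0/4 -> H2 at depth 4
  add 64.0.0.0/2 -> H0 at depth 2
  ? 112.51.61.129  path d0:H1→d1:-→d2:H0→d3:-→d4:H2  best=H2
  add 165.20.35.58/32 -> H1 at depth 32
  add 165.0.0.0/8 -> H0 at depth 8
  ? 165.20.35.58  path d0:H1→d1:-→d2:-→d3:-→d4:-→d5:-→d6:H1→d7:-→d8:H0→d9:-→d10:-→d11:-→d12:-→d13:-→d14:-→d15:-→d16:-→d17:-→d18:-→d19:-→d20:-→d21:-→d22:-→d23:-→d24:-→d25:-→d26:-→d27:-→d28:-→d29:-→d30:H0→d31:-→d32:H1  best=H1
  ? 115.225.248.93  path d0:H1→d1:-→d2:H0→d3:-→d4:H2  best=H2
  add 165.20.35.0/25 -> H2 at depth 25
  ? 165.20.35.57  path d0:H1→d1:-→d2:-→d3:-→d4:-→d5:-→d6:H1→d7:-→d8:H0→d9:-→d10:-→d11:-→d12:-→d13:-→d14:-→d15:-→d16:-→d17:-→d18:-→d19:-→d20:-→d21:-→d22:-→d23:-→d24:-→d25:H2→d26:-→d27:-→d28:-→d29:-→d30:H0  best=H0
  add 165.0.0.0/9 -> H0 at depth 9
  ? 125.208.0.0  path d0:H1→d1:-→d2:H0→d3:-→d4:H2→d5:-→d6:-→d7:-→d8:-→d9:-→d10:-→d11:-→d12:H0  best=H0
  ? 192.0.167.230  path d0:H1→d1:-→d2:-→d3:-→d4:H0  best=H0

== LOOKUPS ==
["H1","H1","H1","H2","H0","H1","H0","H2","H0","H2","H1","H2","H0","H0","H0"]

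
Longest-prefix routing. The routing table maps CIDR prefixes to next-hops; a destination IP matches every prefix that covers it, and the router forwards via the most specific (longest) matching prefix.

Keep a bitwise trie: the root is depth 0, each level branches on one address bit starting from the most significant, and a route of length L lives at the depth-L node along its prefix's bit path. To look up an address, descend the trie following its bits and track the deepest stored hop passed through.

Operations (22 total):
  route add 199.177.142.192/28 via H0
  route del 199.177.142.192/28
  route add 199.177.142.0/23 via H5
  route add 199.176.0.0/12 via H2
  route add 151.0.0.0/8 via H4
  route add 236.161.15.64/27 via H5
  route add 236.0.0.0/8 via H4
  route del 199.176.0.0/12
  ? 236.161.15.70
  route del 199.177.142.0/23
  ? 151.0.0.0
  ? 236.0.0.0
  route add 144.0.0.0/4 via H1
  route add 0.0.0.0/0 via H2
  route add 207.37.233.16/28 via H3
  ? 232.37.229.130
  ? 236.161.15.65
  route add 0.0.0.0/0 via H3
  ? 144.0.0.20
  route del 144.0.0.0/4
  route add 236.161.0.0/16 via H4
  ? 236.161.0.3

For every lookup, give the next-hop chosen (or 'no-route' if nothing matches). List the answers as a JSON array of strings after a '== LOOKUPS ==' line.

Trace:
  + 199.177.142.192/28 (H0) depth=28
  del 199.177.142.192/28 (clear depth 28)
  + 199.177.142.0/23 (H5) depth=23
  + 199.176.0.0/12 (H2) depth=12
  + 151.0.0.0/8 (H4) depth=8
  + 236.161.15.64/27 (H5) depth=27
  + 236.0.0.0/8 (H4) depth=8
  del 199.176.0.0/12 (clear depth 12)
  Q 236.161.15.70: descend 111011001010000100001111010 ; hops seen [H4,H5] ; pick H5
  del 199.177.142.0/23 (clear depth 23)
  Q 151.0.0.0: descend 10010111 ; hops seen [H4] ; pick H4
  Q 236.0.0.0: descend 11101100 ; hops seen [H4] ; pick H4
  + 144.0.0.0/4 (H1) depth=4
  + 0.0.0.0/0 (H2) depth=0
  + 207.37.233.16/28 (H3) depth=28
  Q 232.37.229.130: descend 11101 ; hops seen [H2] ; pick H2
  Q 236.161.15.65: descend 111011001010000100001111010 ; hops seen [H2,H4,H5] ; pick H5
  + 0.0.0.0/0 (H3) depth=0
  Q 144.0.0.20: descend 10010 ; hops seen [H3,H1] ; pick H1
  del 144.0.0.0/4 (clear depth 4)
  + 236.161.0.0/16 (H4) depth=16
  Q 236.161.0.3: descend 11101100101000010000 ; hops seen [H3,H4,H4] ; pick H4

== LOOKUPS ==
["H5","H4","H4","H2","H5","H1","H4"]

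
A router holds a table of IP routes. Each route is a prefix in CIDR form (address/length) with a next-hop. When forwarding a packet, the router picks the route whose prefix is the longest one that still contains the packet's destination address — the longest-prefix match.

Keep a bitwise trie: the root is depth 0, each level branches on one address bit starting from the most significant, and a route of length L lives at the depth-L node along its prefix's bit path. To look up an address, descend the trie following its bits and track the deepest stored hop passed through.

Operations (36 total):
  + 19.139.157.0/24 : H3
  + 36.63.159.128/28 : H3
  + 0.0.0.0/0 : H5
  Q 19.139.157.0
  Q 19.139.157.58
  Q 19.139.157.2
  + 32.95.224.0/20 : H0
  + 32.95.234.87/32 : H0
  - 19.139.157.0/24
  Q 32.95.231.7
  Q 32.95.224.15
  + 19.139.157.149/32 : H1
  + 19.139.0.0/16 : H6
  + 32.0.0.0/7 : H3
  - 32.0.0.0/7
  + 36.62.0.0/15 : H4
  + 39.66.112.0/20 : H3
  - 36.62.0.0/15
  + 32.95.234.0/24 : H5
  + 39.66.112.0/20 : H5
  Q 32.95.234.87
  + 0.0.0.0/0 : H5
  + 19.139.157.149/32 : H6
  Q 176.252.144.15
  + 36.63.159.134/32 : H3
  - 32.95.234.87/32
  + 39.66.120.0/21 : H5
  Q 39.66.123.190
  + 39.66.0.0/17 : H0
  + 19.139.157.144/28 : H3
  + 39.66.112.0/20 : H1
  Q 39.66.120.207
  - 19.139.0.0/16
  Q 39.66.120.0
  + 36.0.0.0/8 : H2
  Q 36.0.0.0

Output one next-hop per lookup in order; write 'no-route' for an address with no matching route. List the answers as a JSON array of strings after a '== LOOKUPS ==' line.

Trace:
  + 19.139.157.0/24 (H3) depth=24
  + 36.63.159.128/28 (H3) depth=28
  + 0.0.0.0/0 (H5) depth=0
  ? 19.139.157.0  path d0:H5→d1:-→d2:-→d3:-→d4:-→d5:-→d6:-→d7:-→d8:-→d9:-→d10:-→d11:-→d12:-→d13:-→d14:-→d15:-→d16:-→d17:-→d18:-→d19:-→d20:-→d21:-→d22:-→d23:-→d24:H3  best=H3
  ? 19.139.157.58  path d0:H5→d1:-→d2:-→d3:-→d4:-→d5:-→d6:-→d7:-→d8:-→d9:-→d10:-→d11:-→d12:-→d13:-→d14:-→d15:-→d16:-→d17:-→d18:-→d19:-→d20:-→d21:-→d22:-→d23:-→d24:H3  best=H3
  ? 19.139.157.2  path d0:H5→d1:-→d2:-→d3:-→d4:-→d5:-→d6:-→d7:-→d8:-→d9:-→d10:-→d11:-→d12:-→d13:-→d14:-→d15:-→d16:-→d17:-→d18:-→d19:-→d20:-→d21:-→d22:-→d23:-→d24:H3  best=H3
  + 32.95.224.0/20 (H0) depth=20
  + 32.95.234.87/32 (H0) depth=32
  del 19.139.157.0/24 (clear depth 24)
  ? 32.95.231.7  path d0:H5→d1:-→d2:-→d3:-→d4:-→d5:-→d6:-→d7:-→d8:-→d9:-→d10:-→d11:-→d12:-→d13:-→d14:-→d15:-→d16:-→d17:-→d18:-→d19:-→d20:H0  best=H0
  ? 32.95.224.15  path d0:H5→d1:-→d2:-→d3:-→d4:-→d5:-→d6:-→d7:-→d8:-→d9:-→d10:-→d11:-→d12:-→d13:-→d14:-→d15:-→d16:-→d17:-→d18:-→d19:-→d20:H0  best=H0
  + 19.139.157.149/32 (H1) depth=32
  + 19.139.0.0/16 (H6) depth=16
  + 32.0.0.0/7 (H3) depth=7
  del 32.0.0.0/7 (clear depth 7)
  + 36.62.0.0/15 (H4) depth=15
  + 39.66.112.0/20 (H3) depth=20
  del 36.62.0.0/15 (clear depth 15)
  + 32.95.234.0/24 (H5) depth=24
  + 39.66.112.0/20 (H5) depth=20
  ? 32.95.234.87  path d0:H5→d1:-→d2:-→d3:-→d4:-→d5:-→d6:-→d7:-→d8:-→d9:-→d10:-→d11:-→d12:-→d13:-→d14:-→d15:-→d16:-→d17:-→d18:-→d19:-→d20:H0→d21:-→d22:-→d23:-→d24:H5→d25:-→d26:-→d27:-→d28:-→d29:-→d30:-→d31:-→d32:H0  best=H0
  + 0.0.0.0/0 (H5) depth=0
  + 19.139.157.149/32 (H6) depth=32
  ? 176.252.144.15  path d0:H5  best=H5
  + 36.63.159.134/32 (H3) depth=32
  del 32.95.234.87/32 (clear depth 32)
  + 39.66.120.0/21 (H5) depth=21
  ? 39.66.123.190  path d0:H5→d1:-→d2:-→d3:-→d4:-→d5:-→d6:-→d7:-→d8:-→d9:-→d10:-→d11:-→d12:-→d13:-→d14:-→d15:-→d16:-→d17:-→d18:-→d19:-→d20:H5→d21:H5  best=H5
  + 39.66.0.0/17 (H0) depth=17
  + 19.139.157.144/28 (H3) depth=28
  + 39.66.112.0/20 (H1) depth=20
  ? 39.66.120.207  path d0:H5→d1:-→d2:-→d3:-→d4:-→d5:-→d6:-→d7:-→d8:-→d9:-→d10:-→d11:-→d12:-→d13:-→d14:-→d15:-→d16:-→d17:H0→d18:-→d19:-→d20:H1→d21:H5  best=H5
  del 19.139.0.0/16 (clear depth 16)
  ? 39.66.120.0  path d0:H5→d1:-→d2:-→d3:-→d4:-→d5:-→d6:-→d7:-→d8:-→d9:-→d10:-→d11:-→d12:-→d13:-→d14:-→d15:-→d16:-→d17:H0→d18:-→d19:-→d20:H1→d21:H5  best=H5
  + 36.0.0.0/8 (H2) depth=8
  ? 36.0.0.0  path d0:H5→d1:-→d2:-→d3:-→d4:-→d5:-→d6:-→d7:-→d8:H2→d9:-→d10:-  best=H2

== LOOKUPS ==
["H3","H3","H3","H0","H0","H0","H5","H5","H5","H5","H2"]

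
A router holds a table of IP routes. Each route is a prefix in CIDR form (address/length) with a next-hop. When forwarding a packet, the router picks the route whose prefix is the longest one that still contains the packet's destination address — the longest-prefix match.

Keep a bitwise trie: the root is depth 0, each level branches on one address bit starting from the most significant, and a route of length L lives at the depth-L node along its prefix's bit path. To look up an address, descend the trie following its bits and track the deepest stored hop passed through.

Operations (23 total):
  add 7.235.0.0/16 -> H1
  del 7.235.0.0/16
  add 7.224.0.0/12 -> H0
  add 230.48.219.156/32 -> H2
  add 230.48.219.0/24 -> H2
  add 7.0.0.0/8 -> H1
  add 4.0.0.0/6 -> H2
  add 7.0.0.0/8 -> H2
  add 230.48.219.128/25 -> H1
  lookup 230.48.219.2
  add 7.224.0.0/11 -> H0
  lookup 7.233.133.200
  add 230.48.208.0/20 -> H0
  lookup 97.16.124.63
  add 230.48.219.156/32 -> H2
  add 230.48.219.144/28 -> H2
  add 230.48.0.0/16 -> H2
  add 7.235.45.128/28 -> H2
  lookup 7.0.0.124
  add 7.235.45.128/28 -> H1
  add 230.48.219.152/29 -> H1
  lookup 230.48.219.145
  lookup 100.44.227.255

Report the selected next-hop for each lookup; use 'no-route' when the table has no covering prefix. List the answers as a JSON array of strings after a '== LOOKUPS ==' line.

Apply in order:
  add 7.235.0.0/16 -> H1 at depth 16
  del 7.235.0.0/16 (clear depth 16)
  add 7.224.0.0/12 -> H0 at depth 12
  add 230.48.219.156/32 -> H2 at depth 32
  add 230.48.219.0/24 -> H2 at depth 24
  add 7.0.0.0/8 -> H1 at depth 8
  add 4.0.0.0/6 -> H2 at depth 6
  add 7.0.0.0/8 -> H2 at depth 8
  add 230.48.219.128/25 -> H1 at depth 25
  ? 230.48.219.2  path d0:-→d1:-→d2:-→d3:-→d4:-→d5:-→d6:-→d7:-→d8:-→d9:-→d10:-→d11:-→d12:-→d13:-→d14:-→d15:-→d16:-→d17:-→d18:-→d19:-→d20:-→d21:-→d22:-→d23:-→d24:H2  best=H2
  add 7.224.0.0/11 -> H0 at depth 11
  ? 7.233.133.200  path d0:-→d1:-→d2:-→d3:-→d4:-→d5:-→d6:H2→d7:-→d8:H2→d9:-→d10:-→d11:H0→d12:H0→d13:-→d14:-  best=H0
  add 230.48.208.0/20 -> H0 at depth 20
  ? 97.16.124.63  path d0:-→d1:-  best=no-route
  add 230.48.219.156/32 -> H2 at depth 32
  add 230.48.219.144/28 -> H2 at depth 28
  add 230.48.0.0/16 -> H2 at depth 16
  add 7.235.45.128/28 -> H2 at depth 28
  ? 7.0.0.124  path d0:-→d1:-→d2:-→d3:-→d4:-→d5:-→d6:H2→d7:-→d8:H2  best=H2
  add 7.235.45.128/28 -> H1 at depth 28
  add 230.48.219.152/29 -> H1 at depth 29
  ? 230.48.219.145  path d0:-→d1:-→d2:-→d3:-→d4:-→d5:-→d6:-→d7:-→d8:-→d9:-→d10:-→d11:-→d12:-→d13:-→d14:-→d15:-→d16:H2→d17:-→d18:-→d19:-→d20:H0→d21:-→d22:-→d23:-→d24:H2→d25:H1→d26:-→d27:-→d28:H2  best=H2
  ? 100.44.227.255  path d0:-→d1:-  best=no-route

== LOOKUPS ==
["H2","H0","no-route","H2","H2","no-route"]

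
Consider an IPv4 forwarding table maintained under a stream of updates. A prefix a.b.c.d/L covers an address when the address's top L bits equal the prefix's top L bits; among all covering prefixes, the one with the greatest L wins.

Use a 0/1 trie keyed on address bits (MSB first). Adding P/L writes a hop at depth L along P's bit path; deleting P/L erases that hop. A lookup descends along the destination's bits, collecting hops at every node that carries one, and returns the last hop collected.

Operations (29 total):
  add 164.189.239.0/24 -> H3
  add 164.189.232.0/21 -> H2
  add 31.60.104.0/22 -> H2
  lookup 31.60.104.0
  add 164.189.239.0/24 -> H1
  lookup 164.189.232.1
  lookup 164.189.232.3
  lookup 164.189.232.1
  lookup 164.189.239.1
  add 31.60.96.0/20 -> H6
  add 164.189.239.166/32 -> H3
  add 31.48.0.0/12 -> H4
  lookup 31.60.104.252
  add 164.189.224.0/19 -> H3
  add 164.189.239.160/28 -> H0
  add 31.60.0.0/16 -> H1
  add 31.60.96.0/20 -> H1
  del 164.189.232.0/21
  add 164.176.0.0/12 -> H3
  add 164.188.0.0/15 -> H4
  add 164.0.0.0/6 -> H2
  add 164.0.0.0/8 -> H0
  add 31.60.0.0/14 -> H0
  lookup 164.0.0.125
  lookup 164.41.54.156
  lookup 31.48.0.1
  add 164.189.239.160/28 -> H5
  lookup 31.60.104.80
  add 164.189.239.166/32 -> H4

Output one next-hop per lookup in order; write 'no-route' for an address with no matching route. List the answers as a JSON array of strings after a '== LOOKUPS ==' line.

Apply in order:
  + 164.189.239.0/24 (H3) depth=24
  + 164.189.232.0/21 (H2) depth=21
  + 31.60.104.0/22 (H2) depth=22
  ? 31.60.104.0  path d0:-→d1:-→d2:-→d3:-→d4:-→d5:-→d6:-→d7:-→d8:-→d9:-→d10:-→d11:-→d12:-→d13:-→d14:-→d15:-→d16:-→d17:-→d18:-→d19:-→d20:-→d21:-→d22:H2  best=H2
  + 164.189.239.0/24 (H1) depth=24
  ? 164.189.232.1  path d0:-→d1:-→d2:-→d3:-→d4:-→d5:-→d6:-→d7:-→d8:-→d9:-→d10:-→d11:-→d12:-→d13:-→d14:-→d15:-→d16:-→d17:-→d18:-→d19:-→d20:-→d21:H2  best=H2
  ? 164.189.232.3  path d0:-→d1:-→d2:-→d3:-→d4:-→d5:-→d6:-→d7:-→d8:-→d9:-→d10:-→d11:-→d12:-→d13:-→d14:-→d15:-→d16:-→d17:-→d18:-→d19:-→d20:-→d21:H2  best=H2
  ? 164.189.232.1  path d0:-→d1:-→d2:-→d3:-→d4:-→d5:-→d6:-→d7:-→d8:-→d9:-→d10:-→d11:-→d12:-→d13:-→d14:-→d15:-→d16:-→d17:-→d18:-→d19:-→d20:-→d21:H2  best=H2
  ? 164.189.239.1  path d0:-→d1:-→d2:-→d3:-→d4:-→d5:-→d6:-→d7:-→d8:-→d9:-→d10:-→d11:-→d12:-→d13:-→d14:-→d15:-→d16:-→d17:-→d18:-→d19:-→d20:-→d21:H2→d22:-→d23:-→d24:H1  best=H1
  + 31.60.96.0/20 (H6) depth=20
  + 164.189.239.166/32 (H3) depth=32
  + 31.48.0.0/12 (H4) depth=12
  ? 31.60.104.252  path d0:-→d1:-→d2:-→d3:-→d4:-→d5:-→d6:-→d7:-→d8:-→d9:-→d10:-→d11:-→d12:H4→d13:-→d14:-→d15:-→d16:-→d17:-→d18:-→d19:-→d20:H6→d21:-→d22:H2  best=H2
  + 164.189.224.0/19 (H3) depth=19
  + 164.189.239.160/28 (H0) depth=28
  + 31.60.0.0/16 (H1) depth=16
  + 31.60.96.0/20 (H1) depth=20
  - 164.189.232.0/21 clear@21
  + 164.176.0.0/12 (H3) depth=12
  + 164.188.0.0/15 (H4) depth=15
  + 164.0.0.0/6 (H2) depth=6
  + 164.0.0.0/8 (H0) depth=8
  + 31.60.0.0/14 (H0) depth=14
  ? 164.0.0.125  path d0:-→d1:-→d2:-→d3:-→d4:-→d5:-→d6:H2→d7:-→d8:H0  best=H0
  ? 164.41.54.156  path d0:-→d1:-→d2:-→d3:-→d4:-→d5:-→d6:H2→d7:-→d8:H0  best=H0
  ? 31.48.0.1  path d0:-→d1:-→d2:-→d3:-→d4:-→d5:-→d6:-→d7:-→d8:-→d9:-→d10:-→d11:-→d12:H4  best=H4
  + 164.189.239.160/28 (H5) depth=28
  ? 31.60.104.80  path d0:-→d1:-→d2:-→d3:-→d4:-→d5:-→d6:-→d7:-→d8:-→d9:-→d10:-→d11:-→d12:H4→d13:-→d14:H0→d15:-→d16:H1→d17:-→d18:-→d19:-→d20:H1→d21:-→d22:H2  best=H2
  + 164.189.239.166/32 (H4) depth=32

== LOOKUPS ==
["H2","H2","H2","H2","H1","H2","H0","H0","H4","H2"]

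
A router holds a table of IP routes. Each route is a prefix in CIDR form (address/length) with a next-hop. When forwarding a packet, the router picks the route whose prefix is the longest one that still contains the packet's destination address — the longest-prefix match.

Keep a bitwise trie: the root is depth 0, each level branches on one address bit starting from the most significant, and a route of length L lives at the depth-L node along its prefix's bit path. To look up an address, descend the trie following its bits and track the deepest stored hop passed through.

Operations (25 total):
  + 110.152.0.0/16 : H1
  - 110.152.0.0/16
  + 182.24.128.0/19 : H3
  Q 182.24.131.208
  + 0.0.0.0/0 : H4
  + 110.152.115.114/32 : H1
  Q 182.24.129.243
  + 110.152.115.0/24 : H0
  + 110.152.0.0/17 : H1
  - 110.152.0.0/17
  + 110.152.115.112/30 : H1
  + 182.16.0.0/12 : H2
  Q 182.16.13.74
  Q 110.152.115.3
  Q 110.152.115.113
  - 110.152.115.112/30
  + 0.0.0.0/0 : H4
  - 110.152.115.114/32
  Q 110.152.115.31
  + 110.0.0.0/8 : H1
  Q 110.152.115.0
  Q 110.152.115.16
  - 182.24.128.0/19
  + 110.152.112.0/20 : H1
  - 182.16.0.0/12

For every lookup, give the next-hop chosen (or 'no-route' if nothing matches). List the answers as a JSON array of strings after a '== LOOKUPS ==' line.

Process each operation:
  add 110.152.0.0/16 -> H1 at depth 16
  del 110.152.0.0/16 (clear depth 16)
  add 182.24.128.0/19 -> H3 at depth 19
  ? 182.24.131.208  path d0:-→d1:-→d2:-→d3:-→d4:-→d5:-→d6:-→d7:-→d8:-→d9:-→d10:-→d11:-→d12:-→d13:-→d14:-→d15:-→d16:-→d17:-→d18:-→d19:H3  best=H3
  add 0.0.0.0/0 -> H4 at depth 0
  add 110.152.115.114/32 -> H1 at depth 32
  ? 182.24.129.243  path d0:H4→d1:-→d2:-→d3:-→d4:-→d5:-→d6:-→d7:-→d8:-→d9:-→d10:-→d11:-→d12:-→d13:-→d14:-→d15:-→d16:-→d17:-→d18:-→d19:H3  best=H3
  add 110.152.115.0/24 -> H0 at depth 24
  add 110.152.0.0/17 -> H1 at depth 17
  del 110.152.0.0/17 (clear depth 17)
  add 110.152.115.112/30 -> H1 at depth 30
  add 182.16.0.0/12 -> H2 at depth 12
  ? 182.16.13.74  path d0:H4→d1:-→d2:-→d3:-→d4:-→d5:-→d6:-→d7:-→d8:-→d9:-→d10:-→d11:-→d12:H2  best=H2
  ? 110.152.115.3  path d0:H4→d1:-→d2:-→d3:-→d4:-→d5:-→d6:-→d7:-→d8:-→d9:-→d10:-→d11:-→d12:-→d13:-→d14:-→d15:-→d16:-→d17:-→d18:-→d19:-→d20:-→d21:-→d22:-→d23:-→d24:H0→d25:-  best=H0
  ? 110.152.115.113  path d0:H4→d1:-→d2:-→d3:-→d4:-→d5:-→d6:-→d7:-→d8:-→d9:-→d10:-→d11:-→d12:-→d13:-→d14:-→d15:-→d16:-→d17:-→d18:-→d19:-→d20:-→d21:-→d22:-→d23:-→d24:H0→d25:-→d26:-→d27:-→d28:-→d29:-→d30:H1  best=H1
  del 110.152.115.112/30 (clear depth 30)
  add 0.0.0.0/0 -> H4 at depth 0
  del 110.152.115.114/32 (clear depth 32)
  ? 110.152.115.31  path d0:H4→d1:-→d2:-→d3:-→d4:-→d5:-→d6:-→d7:-→d8:-→d9:-→d10:-→d11:-→d12:-→d13:-→d14:-→d15:-→d16:-→d17:-→d18:-→d19:-→d20:-→d21:-→d22:-→d23:-→d24:H0→d25:-  best=H0
  add 110.0.0.0/8 -> H1 at depth 8
  ? 110.152.115.0  path d0:H4→d1:-→d2:-→d3:-→d4:-→d5:-→d6:-→d7:-→d8:H1→d9:-→d10:-→d11:-→d12:-→d13:-→d14:-→d15:-→d16:-→d17:-→d18:-→d19:-→d20:-→d21:-→d22:-→d23:-→d24:H0→d25:-  best=H0
  ? 110.152.115.16  path d0:H4→d1:-→d2:-→d3:-→d4:-→d5:-→d6:-→d7:-→d8:H1→d9:-→d10:-→d11:-→d12:-→d13:-→d14:-→d15:-→d16:-→d17:-→d18:-→d19:-→d20:-→d21:-→d22:-→d23:-→d24:H0→d25:-  best=H0
  del 182.24.128.0/19 (clear depth 19)
  add 110.152.112.0/20 -> H1 at depth 20
  del 182.16.0.0/12 (clear depth 12)

== LOOKUPS ==
["H3","H3","H2","H0","H1","H0","H0","H0"]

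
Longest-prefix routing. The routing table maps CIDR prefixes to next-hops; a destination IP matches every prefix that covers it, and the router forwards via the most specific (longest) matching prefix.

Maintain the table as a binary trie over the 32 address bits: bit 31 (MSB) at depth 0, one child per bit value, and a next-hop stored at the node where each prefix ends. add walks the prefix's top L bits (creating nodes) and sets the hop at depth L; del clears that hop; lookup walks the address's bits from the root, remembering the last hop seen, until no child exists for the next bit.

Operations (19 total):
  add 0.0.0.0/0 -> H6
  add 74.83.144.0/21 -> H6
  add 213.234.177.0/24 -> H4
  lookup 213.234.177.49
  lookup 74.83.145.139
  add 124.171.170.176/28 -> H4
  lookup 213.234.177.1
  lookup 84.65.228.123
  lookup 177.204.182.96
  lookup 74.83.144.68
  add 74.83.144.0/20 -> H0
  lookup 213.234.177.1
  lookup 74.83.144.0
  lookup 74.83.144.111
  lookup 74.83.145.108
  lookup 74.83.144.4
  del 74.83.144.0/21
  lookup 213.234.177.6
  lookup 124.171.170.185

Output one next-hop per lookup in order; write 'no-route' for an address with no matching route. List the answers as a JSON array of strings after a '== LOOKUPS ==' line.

Trace:
  add 0.0.0.0/0 -> H6 at depth 0
  add 74.83.144.0/21 -> H6 at depth 21
  add 213.234.177.0/24 -> H4 at depth 24
  lookup 213.234.177.49: bits 110101011110101010110001 walk d0:H6→d1:-→d2:-→d3:-→d4:-→d5:-→d6:-→d7:-→d8:-→d9:-→d10:-→d11:-→d12:-→d13:-→d14:-→d15:-→d16:-→d17:-→d18:-→d19:-→d20:-→d21:-→d22:-→d23:-→d24:H4 -> H4
  lookup 74.83.145.139: bits 010010100101001110010 walk d0:H6→d1:-→d2:-→d3:-→d4:-→d5:-→d6:-→d7:-→d8:-→d9:-→d10:-→d11:-→d12:-→d13:-→d14:-→d15:-→d16:-→d17:-→d18:-→d19:-→d20:-→d21:H6 -> H6
  add 124.171.170.176/28 -> H4 at depth 28
  lookup 213.234.177.1: bits 110101011110101010110001 walk d0:H6→d1:-→d2:-→d3:-→d4:-→d5:-→d6:-→d7:-→d8:-→d9:-→d10:-→d11:-→d12:-→d13:-→d14:-→d15:-→d16:-→d17:-→d18:-→d19:-→d20:-→d21:-→d22:-→d23:-→d24:H4 -> H4
  lookup 84.65.228.123: bits 010 walk d0:H6→d1:-→d2:-→d3:- -> H6
  lookup 177.204.182.96: bits 1 walk d0:H6→d1:- -> H6
  lookup 74.83.144.68: bits 010010100101001110010 walk d0:H6→d1:-→d2:-→d3:-→d4:-→d5:-→d6:-→d7:-→d8:-→d9:-→d10:-→d11:-→d12:-→d13:-→d14:-→d15:-→d16:-→d17:-→d18:-→d19:-→d20:-→d21:H6 -> H6
  add 74.83.144.0/20 -> H0 at depth 20
  lookup 213.234.177.1: bits 110101011110101010110001 walk d0:H6→d1:-→d2:-→d3:-→d4:-→d5:-→d6:-→d7:-→d8:-→d9:-→d10:-→d11:-→d12:-→d13:-→d14:-→d15:-→d16:-→d17:-→d18:-→d19:-→d20:-→d21:-→d22:-→d23:-→d24:H4 -> H4
  lookup 74.83.144.0: bits 010010100101001110010 walk d0:H6→d1:-→d2:-→d3:-→d4:-→d5:-→d6:-→d7:-→d8:-→d9:-→d10:-→d11:-→d12:-→d13:-→d14:-→d15:-→d16:-→d17:-→d18:-→d19:-→d20:H0→d21:H6 -> H6
  lookup 74.83.144.111: bits 010010100101001110010 walk d0:H6→d1:-→d2:-→d3:-→d4:-→d5:-→d6:-→d7:-→d8:-→d9:-→d10:-→d11:-→d12:-→d13:-→d14:-→d15:-→d16:-→d17:-→d18:-→d19:-→d20:H0→d21:H6 -> H6
  lookup 74.83.145.108: bits 010010100101001110010 walk d0:H6→d1:-→d2:-→d3:-→d4:-→d5:-→d6:-→d7:-→d8:-→d9:-→d10:-→d11:-→d12:-→d13:-→d14:-→d15:-→d16:-→d17:-→d18:-→d19:-→d20:H0→d21:H6 -> H6
  lookup 74.83.144.4: bits 010010100101001110010 walk d0:H6→d1:-→d2:-→d3:-→d4:-→d5:-→d6:-→d7:-→d8:-→d9:-→d10:-→d11:-→d12:-→d13:-→d14:-→d15:-→d16:-→d17:-→d18:-→d19:-→d20:H0→d21:H6 -> H6
  - 74.83.144.0/21 clear@21
  lookup 213.234.177.6: bits 110101011110101010110001 walk d0:H6→d1:-→d2:-→d3:-→d4:-→d5:-→d6:-→d7:-→d8:-→d9:-→d10:-→d11:-→d12:-→d13:-→d14:-→d15:-→d16:-→d17:-→d18:-→d19:-→d20:-→d21:-→d22:-→d23:-→d24:H4 -> H4
  lookup 124.171.170.185: bits 0111110010101011101010101011 walk d0:H6→d1:-→d2:-→d3:-→d4:-→d5:-→d6:-→d7:-→d8:-→d9:-→d10:-→d11:-→d12:-→d13:-→d14:-→d15:-→d16:-→d17:-→d18:-→d19:-→d20:-→d21:-→d22:-→d23:-→d24:-→d25:-→d26:-→d27:-→d28:H4 -> H4

== LOOKUPS ==
["H4","H6","H4","H6","H6","H6","H4","H6","H6","H6","H6","H4","H4"]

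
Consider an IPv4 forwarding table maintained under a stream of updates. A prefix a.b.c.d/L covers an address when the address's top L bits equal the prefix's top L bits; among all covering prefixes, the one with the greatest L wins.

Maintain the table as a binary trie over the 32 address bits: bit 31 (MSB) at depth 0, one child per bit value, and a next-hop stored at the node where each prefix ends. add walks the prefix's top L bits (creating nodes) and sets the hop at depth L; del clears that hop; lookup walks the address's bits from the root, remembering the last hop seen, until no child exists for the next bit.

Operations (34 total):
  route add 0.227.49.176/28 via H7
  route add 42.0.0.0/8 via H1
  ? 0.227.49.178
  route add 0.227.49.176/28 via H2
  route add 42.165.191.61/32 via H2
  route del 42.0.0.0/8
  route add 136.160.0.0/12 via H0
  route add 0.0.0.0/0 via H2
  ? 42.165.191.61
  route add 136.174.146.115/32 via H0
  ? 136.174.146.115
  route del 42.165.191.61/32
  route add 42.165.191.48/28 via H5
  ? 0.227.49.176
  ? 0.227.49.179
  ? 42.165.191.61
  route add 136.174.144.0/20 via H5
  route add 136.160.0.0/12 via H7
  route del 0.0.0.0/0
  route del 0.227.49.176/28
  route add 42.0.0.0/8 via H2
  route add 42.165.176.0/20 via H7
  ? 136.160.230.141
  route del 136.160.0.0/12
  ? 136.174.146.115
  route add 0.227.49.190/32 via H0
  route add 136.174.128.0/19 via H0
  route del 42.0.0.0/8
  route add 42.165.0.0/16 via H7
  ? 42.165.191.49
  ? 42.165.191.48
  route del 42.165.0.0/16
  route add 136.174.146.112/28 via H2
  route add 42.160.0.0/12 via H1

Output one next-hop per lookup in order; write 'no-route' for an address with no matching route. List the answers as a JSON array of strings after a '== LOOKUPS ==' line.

Apply in order:
  + 0.227.49.176/28 (H7) depth=28
  + 42.0.0.0/8 (H1) depth=8
  lookup 0.227.49.178: bits 0000000011100011001100011011 walk d0:-→d1:-→d2:-→d3:-→d4:-→d5:-→d6:-→d7:-→d8:-→d9:-→d10:-→d11:-→d12:-→d13:-→d14:-→d15:-→d16:-→d17:-→d18:-→d19:-→d20:-→d21:-→d22:-→d23:-→d24:-→d25:-→d26:-→d27:-→d28:H7 -> H7
  + 0.227.49.176/28 (H2) depth=28
  + 42.165.191.61/32 (H2) depth=32
  del 42.0.0.0/8 (clear depth 8)
  + 136.160.0.0/12 (H0) depth=12
  + 0.0.0.0/0 (H2) depth=0
  lookup 42.165.191.61: bits 00101010101001011011111100111101 walk d0:H2→d1:-→d2:-→d3:-→d4:-→d5:-→d6:-→d7:-→d8:-→d9:-→d10:-→d11:-→d12:-→d13:-→d14:-→d15:-→d16:-→d17:-→d18:-→d19:-→d20:-→d21:-→d22:-→d23:-→d24:-→d25:-→d26:-→d27:-→d28:-→d29:-→d30:-→d31:-→d32:H2 -> H2
  + 136.174.146.115/32 (H0) depth=32
  lookup 136.174.146.115: bits 10001000101011101001001001110011 walk d0:H2→d1:-→d2:-→d3:-→d4:-→d5:-→d6:-→d7:-→d8:-→d9:-→d10:-→d11:-→d12:H0→d13:-→d14:-→d15:-→d16:-→d17:-→d18:-→d19:-→d20:-→d21:-→d22:-→d23:-→d24:-→d25:-→d26:-→d27:-→d28:-→d29:-→d30:-→d31:-→d32:H0 -> H0
  del 42.165.191.61/32 (clear depth 32)
  + 42.165.191.48/28 (H5) depth=28
  lookup 0.227.49.176: bits 0000000011100011001100011011 walk d0:H2→d1:-→d2:-→d3:-→d4:-→d5:-→d6:-→d7:-→d8:-→d9:-→d10:-→d11:-→d12:-→d13:-→d14:-→d15:-→d16:-→d17:-→d18:-→d19:-→d20:-→d21:-→d22:-→d23:-→d24:-→d25:-→d26:-→d27:-→d28:H2 -> H2
  lookup 0.227.49.179: bits 0000000011100011001100011011 walk d0:H2→d1:-→d2:-→d3:-→d4:-→d5:-→d6:-→d7:-→d8:-→d9:-→d10:-→d11:-→d12:-→d13:-→d14:-→d15:-→d16:-→d17:-→d18:-→d19:-→d20:-→d21:-→d22:-→d23:-→d24:-→d25:-→d26:-→d27:-→d28:H2 -> H2
  lookup 42.165.191.61: bits 00101010101001011011111100111101 walk d0:H2→d1:-→d2:-→d3:-→d4:-→d5:-→d6:-→d7:-→d8:-→d9:-→d10:-→d11:-→d12:-→d13:-→d14:-→d15:-→d16:-→d17:-→d18:-→d19:-→d20:-→d21:-→d22:-→d23:-→d24:-→d25:-→d26:-→d27:-→d28:H5→d29:-→d30:-→d31:-→d32:- -> H5
  + 136.174.144.0/20 (H5) depth=20
  + 136.160.0.0/12 (H7) depth=12
  del 0.0.0.0/0 (clear depth 0)
  del 0.227.49.176/28 (clear depth 28)
  + 42.0.0.0/8 (H2) depth=8
  + 42.165.176.0/20 (H7) depth=20
  lookup 136.160.230.141: bits 100010001010 walk d0:-→d1:-→d2:-→d3:-→d4:-→d5:-→d6:-→d7:-→d8:-→d9:-→d10:-→d11:-→d12:H7 -> H7
  del 136.160.0.0/12 (clear depth 12)
  lookup 136.174.146.115: bits 10001000101011101001001001110011 walk d0:-→d1:-→d2:-→d3:-→d4:-→d5:-→d6:-→d7:-→d8:-→d9:-→d10:-→d11:-→d12:-→d13:-→d14:-→d15:-→d16:-→d17:-→d18:-→d19:-→d20:H5→d21:-→d22:-→d23:-→d24:-→d25:-→d26:-→d27:-→d28:-→d29:-→d30:-→d31:-→d32:H0 -> H0
  + 0.227.49.190/32 (H0) depth=32
  + 136.174.128.0/19 (H0) depth=19
  del 42.0.0.0/8 (clear depth 8)
  + 42.165.0.0/16 (H7) depth=16
  lookup 42.165.191.49: bits 0010101010100101101111110011 walk d0:-→d1:-→d2:-→d3:-→d4:-→d5:-→d6:-→d7:-→d8:-→d9:-→d10:-→d11:-→d12:-→d13:-→d14:-→d15:-→d16:H7→d17:-→d18:-→d19:-→d20:H7→d21:-→d22:-→d23:-→d24:-→d25:-→d26:-→d27:-→d28:H5 -> H5
  lookup 42.165.191.48: bits 0010101010100101101111110011 walk d0:-→d1:-→d2:-→d3:-→d4:-→d5:-→d6:-→d7:-→d8:-→d9:-→d10:-→d11:-→d12:-→d13:-→d14:-→d15:-→d16:H7→d17:-→d18:-→d19:-→d20:H7→d21:-→d22:-→d23:-→d24:-→d25:-→d26:-→d27:-→d28:H5 -> H5
  del 42.165.0.0/16 (clear depth 16)
  + 136.174.146.112/28 (H2) depth=28
  + 42.160.0.0/12 (H1) depth=12

== LOOKUPS ==
["H7","H2","H0","H2","H2","H5","H7","H0","H5","H5"]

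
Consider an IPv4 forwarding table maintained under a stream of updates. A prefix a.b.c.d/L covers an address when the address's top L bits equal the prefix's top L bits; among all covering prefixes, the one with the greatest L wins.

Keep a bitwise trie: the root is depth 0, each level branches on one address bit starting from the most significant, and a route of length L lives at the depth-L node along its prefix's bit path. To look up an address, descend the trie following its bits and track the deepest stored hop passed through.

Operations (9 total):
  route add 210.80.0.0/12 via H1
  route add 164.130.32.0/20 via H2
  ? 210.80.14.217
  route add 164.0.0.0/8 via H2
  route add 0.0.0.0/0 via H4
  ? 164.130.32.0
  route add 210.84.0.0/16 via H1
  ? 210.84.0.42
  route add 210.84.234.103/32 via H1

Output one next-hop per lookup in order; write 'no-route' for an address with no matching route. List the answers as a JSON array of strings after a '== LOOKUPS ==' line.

Apply in order:
  add 210.80.0.0/12 -> H1 at depth 12
  add 164.130.32.0/20 -> H2 at depth 20
  Q 210.80.14.217: descend 110100100101 ; hops seen [H1] ; pick H1
  add 164.0.0.0/8 -> H2 at depth 8
  add 0.0.0.0/0 -> H4 at depth 0
  Q 164.130.32.0: descend 10100100100000100010 ; hops seen [H4,H2,H2] ; pick H2
  add 210.84.0.0/16 -> H1 at depth 16
  Q 210.84.0.42: descend 1101001001010100 ; hops seen [H4,H1,H1] ; pick H1
  add 210.84.234.103/32 -> H1 at depth 32

== LOOKUPS ==
["H1","H2","H1"]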